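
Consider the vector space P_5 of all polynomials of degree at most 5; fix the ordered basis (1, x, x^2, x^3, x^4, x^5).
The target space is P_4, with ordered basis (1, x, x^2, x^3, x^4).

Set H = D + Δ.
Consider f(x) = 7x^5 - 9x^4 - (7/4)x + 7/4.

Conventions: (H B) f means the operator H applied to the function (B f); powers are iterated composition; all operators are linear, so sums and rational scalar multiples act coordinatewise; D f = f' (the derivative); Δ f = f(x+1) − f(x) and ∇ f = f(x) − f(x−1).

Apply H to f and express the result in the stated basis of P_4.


D f = 35x^4 - 36x^3 - 7/4
Δ f = 35x^4 + 34x^3 + 16x^2 - x - 15/4
(D + Δ) f = 70x^4 - 2x^3 + 16x^2 - x - 11/2

the result is g(x) = 70x^4 - 2x^3 + 16x^2 - x - 11/2


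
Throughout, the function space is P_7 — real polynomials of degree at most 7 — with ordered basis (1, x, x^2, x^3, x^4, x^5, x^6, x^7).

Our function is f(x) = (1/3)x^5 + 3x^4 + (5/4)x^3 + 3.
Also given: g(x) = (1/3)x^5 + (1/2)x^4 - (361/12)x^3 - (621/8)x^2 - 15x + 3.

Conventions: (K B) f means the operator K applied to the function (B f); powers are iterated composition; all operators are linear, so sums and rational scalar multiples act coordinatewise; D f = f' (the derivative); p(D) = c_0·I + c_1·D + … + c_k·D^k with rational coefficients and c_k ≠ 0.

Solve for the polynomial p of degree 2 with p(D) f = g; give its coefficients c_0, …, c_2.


c_0 = 1, c_1 = -3/2, c_2 = -2

D^0 f = (1/3)x^5 + 3x^4 + (5/4)x^3 + 3
D^1 f = (5/3)x^4 + 12x^3 + (15/4)x^2
D^2 f = (20/3)x^3 + 36x^2 + (15/2)x
matching coefficients of g against c_0 f + c_1 Df + … from the top degree down determines the c_i
solution: c_0 = 1, c_1 = -3/2, c_2 = -2


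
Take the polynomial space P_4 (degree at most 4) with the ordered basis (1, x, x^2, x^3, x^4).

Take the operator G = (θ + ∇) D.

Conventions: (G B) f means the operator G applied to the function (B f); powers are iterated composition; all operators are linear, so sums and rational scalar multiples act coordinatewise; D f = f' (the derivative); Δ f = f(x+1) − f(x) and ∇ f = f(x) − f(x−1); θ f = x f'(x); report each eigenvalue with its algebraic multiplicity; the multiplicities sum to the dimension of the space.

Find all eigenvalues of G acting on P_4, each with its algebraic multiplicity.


λ = 0 (multiplicity 5)

image of 1: 0
image of x: 0
image of x^2: 2x + 2
image of x^3: 6x^2 + 6x - 3
image of x^4: 12x^3 + 12x^2 - 12x + 4
the matrix is upper triangular; its diagonal is (0, 0, 0, 0, 0)
for a triangular matrix the eigenvalues are the diagonal entries, with algebraic multiplicity their repetition count


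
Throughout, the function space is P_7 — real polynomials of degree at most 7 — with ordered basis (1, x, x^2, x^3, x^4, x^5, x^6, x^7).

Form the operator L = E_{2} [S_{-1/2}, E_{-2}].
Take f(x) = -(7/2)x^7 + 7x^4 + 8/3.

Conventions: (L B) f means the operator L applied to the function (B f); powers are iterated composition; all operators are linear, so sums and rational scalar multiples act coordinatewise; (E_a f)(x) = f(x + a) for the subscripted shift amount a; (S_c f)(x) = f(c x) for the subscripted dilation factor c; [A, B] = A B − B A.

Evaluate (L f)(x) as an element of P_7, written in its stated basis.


the image equals g(x) = (147/128)x^6 + (1323/64)x^5 + (6615/32)x^4 + (20013/16)x^3 + (36477/8)x^2 + (37233/4)x + 16443/2

E_{-2} f = -(7/2)x^7 + 49x^6 - 294x^5 + 987x^4 - 2016x^3 + 2520x^2 - 1792x + 1688/3
S_{-1/2} E_{-2} f = (7/256)x^7 + (49/64)x^6 + (147/16)x^5 + (987/16)x^4 + 252x^3 + 630x^2 + 896x + 1688/3
S_{-1/2} f = (7/256)x^7 + (7/16)x^4 + 8/3
E_{-2} S_{-1/2} f = (7/256)x^7 - (49/128)x^6 + (147/64)x^5 - (231/32)x^4 + (189/16)x^3 - (63/8)x^2 - (7/4)x + 37/6
[S_{-1/2}, E_{-2}] f = (147/128)x^6 + (441/64)x^5 + (2205/32)x^4 + (3843/16)x^3 + (5103/8)x^2 + (3591/4)x + 1113/2
E_{2} [S_{-1/2}, E_{-2}] f = (147/128)x^6 + (1323/64)x^5 + (6615/32)x^4 + (20013/16)x^3 + (36477/8)x^2 + (37233/4)x + 16443/2


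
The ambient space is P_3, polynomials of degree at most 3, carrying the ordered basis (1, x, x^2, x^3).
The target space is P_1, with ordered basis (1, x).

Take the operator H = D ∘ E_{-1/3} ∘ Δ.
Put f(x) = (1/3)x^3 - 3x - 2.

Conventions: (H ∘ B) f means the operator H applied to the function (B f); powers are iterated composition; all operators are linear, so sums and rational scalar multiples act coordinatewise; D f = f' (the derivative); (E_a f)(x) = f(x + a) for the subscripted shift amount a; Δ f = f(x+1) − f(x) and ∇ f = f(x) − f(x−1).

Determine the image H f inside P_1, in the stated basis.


Δ f = x^2 + x - 8/3
E_{-1/3} Δ f = x^2 + (1/3)x - 26/9
D E_{-1/3} Δ f = 2x + 1/3

the image equals g(x) = 2x + 1/3


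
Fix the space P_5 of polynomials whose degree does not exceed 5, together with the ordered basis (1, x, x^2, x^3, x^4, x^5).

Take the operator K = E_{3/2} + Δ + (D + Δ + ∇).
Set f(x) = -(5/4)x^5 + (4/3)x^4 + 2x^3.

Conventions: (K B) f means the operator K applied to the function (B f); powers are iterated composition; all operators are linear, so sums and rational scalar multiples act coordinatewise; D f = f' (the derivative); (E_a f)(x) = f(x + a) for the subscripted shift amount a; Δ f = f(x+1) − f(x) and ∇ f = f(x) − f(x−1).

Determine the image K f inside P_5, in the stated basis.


the result is g(x) = -(5/4)x^5 - (793/24)x^4 - (223/24)x^3 - (331/16)x^2 + (999/64)x + 2915/384

E_{3/2} f = -(5/4)x^5 - (193/24)x^4 - (145/8)x^3 - (243/16)x^2 - (9/64)x + 513/128
Δ f = -(25/4)x^4 - (43/6)x^3 + (3/2)x^2 + (61/12)x + 25/12
D f = -(25/4)x^4 + (16/3)x^3 + 6x^2
Δ f = -(25/4)x^4 - (43/6)x^3 + (3/2)x^2 + (61/12)x + 25/12
∇ f = -(25/4)x^4 + (107/6)x^3 - (29/2)x^2 + (67/12)x - 7/12
(D + Δ + ∇) f = -(75/4)x^4 + 16x^3 - 7x^2 + (32/3)x + 3/2
(E_{3/2} + Δ + (D + Δ + ∇)) f = -(5/4)x^5 - (793/24)x^4 - (223/24)x^3 - (331/16)x^2 + (999/64)x + 2915/384


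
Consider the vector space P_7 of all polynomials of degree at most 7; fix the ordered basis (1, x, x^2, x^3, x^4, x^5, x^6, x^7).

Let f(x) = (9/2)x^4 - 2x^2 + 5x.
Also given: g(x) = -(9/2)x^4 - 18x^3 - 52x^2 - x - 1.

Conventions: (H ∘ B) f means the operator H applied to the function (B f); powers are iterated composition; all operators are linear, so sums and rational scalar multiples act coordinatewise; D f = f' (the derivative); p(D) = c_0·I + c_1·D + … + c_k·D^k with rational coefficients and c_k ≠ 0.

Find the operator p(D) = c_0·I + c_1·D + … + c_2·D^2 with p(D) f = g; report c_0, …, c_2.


p(D) = -I − D − D^2, i.e. c_0 = -1, c_1 = -1, c_2 = -1

D^0 f = (9/2)x^4 - 2x^2 + 5x
D^1 f = 18x^3 - 4x + 5
D^2 f = 54x^2 - 4
matching coefficients of g against c_0 f + c_1 Df + … from the top degree down determines the c_i
solution: c_0 = -1, c_1 = -1, c_2 = -1


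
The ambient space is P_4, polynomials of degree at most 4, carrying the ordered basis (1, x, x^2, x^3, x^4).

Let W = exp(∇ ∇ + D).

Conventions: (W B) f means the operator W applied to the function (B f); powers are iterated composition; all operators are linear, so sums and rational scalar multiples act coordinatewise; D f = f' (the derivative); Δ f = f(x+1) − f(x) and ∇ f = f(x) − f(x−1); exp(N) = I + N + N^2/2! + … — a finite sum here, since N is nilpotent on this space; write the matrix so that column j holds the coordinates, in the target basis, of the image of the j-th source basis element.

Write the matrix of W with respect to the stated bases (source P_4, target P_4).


image of 1: 1
image of x: x + 1
image of x^2: x^2 + 2x + 3
image of x^3: x^3 + 3x^2 + 9x + 1
image of x^4: x^4 + 4x^3 + 18x^2 + 4x + 15
each image's coordinates form column j of the matrix

the matrix is [[1, 1, 3, 1, 15]; [0, 1, 2, 9, 4]; [0, 0, 1, 3, 18]; [0, 0, 0, 1, 4]; [0, 0, 0, 0, 1]] (rows listed top to bottom)


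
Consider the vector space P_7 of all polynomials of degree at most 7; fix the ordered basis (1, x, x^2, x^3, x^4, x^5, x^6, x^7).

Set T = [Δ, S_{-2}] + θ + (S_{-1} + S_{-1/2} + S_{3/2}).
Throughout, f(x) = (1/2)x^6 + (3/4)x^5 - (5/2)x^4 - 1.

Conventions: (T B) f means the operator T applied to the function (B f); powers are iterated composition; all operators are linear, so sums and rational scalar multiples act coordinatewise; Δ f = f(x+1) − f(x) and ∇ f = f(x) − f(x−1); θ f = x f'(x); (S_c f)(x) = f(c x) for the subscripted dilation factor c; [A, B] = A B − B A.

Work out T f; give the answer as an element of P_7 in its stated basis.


g(x) = (589/64)x^6 + (18987/64)x^5 + (2475/16)x^4 + 300x^3 - (189/2)x - 135/4

S_{-2} f = 32x^6 - 24x^5 - 40x^4 - 1
Δ S_{-2} f = 192x^5 + 360x^4 + 240x^3 - 88x - 32
Δ f = 3x^5 + (45/4)x^4 + (15/2)x^3 - (13/4)x - 5/4
S_{-2} Δ f = -96x^5 + 180x^4 - 60x^3 + (13/2)x - 5/4
[Δ, S_{-2}] f = 288x^5 + 180x^4 + 300x^3 - (189/2)x - 123/4
θ f = 3x^6 + (15/4)x^5 - 10x^4
S_{-1} f = (1/2)x^6 - (3/4)x^5 - (5/2)x^4 - 1
S_{-1/2} f = (1/128)x^6 - (3/128)x^5 - (5/32)x^4 - 1
S_{3/2} f = (729/128)x^6 + (729/128)x^5 - (405/32)x^4 - 1
(S_{-1} + S_{-1/2} + S_{3/2}) f = (397/64)x^6 + (315/64)x^5 - (245/16)x^4 - 3
([Δ, S_{-2}] + θ + (S_{-1} + S_{-1/2} + S_{3/2})) f = (589/64)x^6 + (18987/64)x^5 + (2475/16)x^4 + 300x^3 - (189/2)x - 135/4


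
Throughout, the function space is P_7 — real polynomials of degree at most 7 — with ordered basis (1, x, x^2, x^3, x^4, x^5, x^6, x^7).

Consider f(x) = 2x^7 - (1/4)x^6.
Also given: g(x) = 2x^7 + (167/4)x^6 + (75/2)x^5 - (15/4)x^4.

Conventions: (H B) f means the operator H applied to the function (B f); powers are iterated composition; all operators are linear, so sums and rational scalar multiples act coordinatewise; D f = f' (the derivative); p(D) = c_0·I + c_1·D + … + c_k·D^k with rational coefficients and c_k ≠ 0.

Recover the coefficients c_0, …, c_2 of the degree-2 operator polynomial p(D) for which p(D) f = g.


D^0 f = 2x^7 - (1/4)x^6
D^1 f = 14x^6 - (3/2)x^5
D^2 f = 84x^5 - (15/2)x^4
matching coefficients of g against c_0 f + c_1 Df + … from the top degree down determines the c_i
solution: c_0 = 1, c_1 = 3, c_2 = 1/2

c_0 = 1, c_1 = 3, c_2 = 1/2


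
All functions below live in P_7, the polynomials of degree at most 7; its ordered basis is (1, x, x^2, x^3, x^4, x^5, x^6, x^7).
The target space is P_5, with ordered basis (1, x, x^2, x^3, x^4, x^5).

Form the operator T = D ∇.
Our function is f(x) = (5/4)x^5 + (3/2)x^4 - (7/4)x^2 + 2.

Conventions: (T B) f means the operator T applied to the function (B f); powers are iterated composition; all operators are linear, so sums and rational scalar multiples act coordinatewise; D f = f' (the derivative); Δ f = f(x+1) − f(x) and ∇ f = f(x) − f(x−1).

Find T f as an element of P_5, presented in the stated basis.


∇ f = (25/4)x^4 - (13/2)x^3 + (7/2)x^2 - (15/4)x + 3/2
D ∇ f = 25x^3 - (39/2)x^2 + 7x - 15/4

the result is g(x) = 25x^3 - (39/2)x^2 + 7x - 15/4


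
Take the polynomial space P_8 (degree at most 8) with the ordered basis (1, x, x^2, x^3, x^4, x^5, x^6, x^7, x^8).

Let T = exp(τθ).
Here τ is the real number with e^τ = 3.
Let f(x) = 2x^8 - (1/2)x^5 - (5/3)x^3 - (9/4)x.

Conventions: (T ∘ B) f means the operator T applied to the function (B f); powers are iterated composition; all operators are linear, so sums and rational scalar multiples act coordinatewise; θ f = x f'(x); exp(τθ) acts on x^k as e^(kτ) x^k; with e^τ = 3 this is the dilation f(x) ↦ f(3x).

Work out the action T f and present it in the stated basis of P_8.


the result is g(x) = 13122x^8 - (243/2)x^5 - 45x^3 - (27/4)x

exp(τθ) x^k = e^(kτ) x^k; with e^τ = 3 this sends x^k to 3^k x^k
x ↦ 3 x
x^3 ↦ 27 x^3
x^5 ↦ 243 x^5
x^8 ↦ 6561 x^8
applying this coordinatewise to f: exp(τθ) f = 13122x^8 - (243/2)x^5 - 45x^3 - (27/4)x


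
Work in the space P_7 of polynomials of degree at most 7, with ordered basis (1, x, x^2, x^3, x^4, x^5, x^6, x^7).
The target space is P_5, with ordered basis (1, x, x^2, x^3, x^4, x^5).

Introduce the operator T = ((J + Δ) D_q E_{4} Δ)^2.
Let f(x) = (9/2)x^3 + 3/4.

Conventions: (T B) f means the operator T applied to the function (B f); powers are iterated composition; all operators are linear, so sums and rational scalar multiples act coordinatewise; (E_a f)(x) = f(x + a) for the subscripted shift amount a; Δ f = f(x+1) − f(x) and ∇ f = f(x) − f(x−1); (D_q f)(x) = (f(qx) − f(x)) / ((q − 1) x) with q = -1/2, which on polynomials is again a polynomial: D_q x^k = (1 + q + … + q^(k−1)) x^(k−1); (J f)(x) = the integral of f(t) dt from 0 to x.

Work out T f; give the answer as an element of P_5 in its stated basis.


Δ f = (27/2)x^2 + (27/2)x + 9/2
E_{4} Δ f = (27/2)x^2 + (243/2)x + 549/2
D_q (E_{4} Δ) f = (27/4)x + 243/2
J D_q (E_{4} Δ) f = (27/8)x^2 + (243/2)x
Δ D_q (E_{4} Δ) f = 27/4
(J + Δ) D_q (E_{4} Δ) f = (27/8)x^2 + (243/2)x + 27/4
Δ ((J + Δ) D_q E_{4} Δ) f = (27/4)x + 999/8
E_{4} Δ ((J + Δ) D_q E_{4} Δ) f = (27/4)x + 1215/8
D_q (E_{4} Δ) ((J + Δ) D_q E_{4} Δ) f = 27/4
J D_q (E_{4} Δ) ((J + Δ) D_q E_{4} Δ) f = (27/4)x
Δ D_q (E_{4} Δ) ((J + Δ) D_q E_{4} Δ) f = 0
(J + Δ) D_q (E_{4} Δ) ((J + Δ) D_q E_{4} Δ) f = (27/4)x

the result is g(x) = (27/4)x


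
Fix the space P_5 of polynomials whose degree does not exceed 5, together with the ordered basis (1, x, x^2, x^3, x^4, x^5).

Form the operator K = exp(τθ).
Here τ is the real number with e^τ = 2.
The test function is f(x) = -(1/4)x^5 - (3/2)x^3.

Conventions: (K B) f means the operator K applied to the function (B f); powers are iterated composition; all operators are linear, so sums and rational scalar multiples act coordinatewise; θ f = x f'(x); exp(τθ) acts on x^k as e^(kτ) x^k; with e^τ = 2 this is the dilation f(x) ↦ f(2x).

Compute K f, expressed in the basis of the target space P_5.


the image equals g(x) = -8x^5 - 12x^3

exp(τθ) x^k = e^(kτ) x^k; with e^τ = 2 this sends x^k to 2^k x^k
x^3 ↦ 8 x^3
x^5 ↦ 32 x^5
applying this coordinatewise to f: exp(τθ) f = -8x^5 - 12x^3


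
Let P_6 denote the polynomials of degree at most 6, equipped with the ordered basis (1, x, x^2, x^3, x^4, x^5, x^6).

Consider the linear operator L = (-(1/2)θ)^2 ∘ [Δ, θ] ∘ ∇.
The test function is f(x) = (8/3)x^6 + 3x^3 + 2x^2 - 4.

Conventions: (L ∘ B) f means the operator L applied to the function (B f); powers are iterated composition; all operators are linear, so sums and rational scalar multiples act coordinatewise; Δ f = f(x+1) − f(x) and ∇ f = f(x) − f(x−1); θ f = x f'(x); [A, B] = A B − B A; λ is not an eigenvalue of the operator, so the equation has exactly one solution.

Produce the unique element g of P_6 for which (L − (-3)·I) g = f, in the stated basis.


write g with unknown coordinates in the stated basis and equate coefficients in (L − (-3)·I) g = f
solving from the highest basis element down gives g = (8/9)x^6 - (320/9)x^4 - 39x^3 + (1126/9)x^2 + (317/6)x - 4/3
check: L g = (320/3)x^4 + 120x^3 - (1120/3)x^2 - (317/2)x
so L g − (-3)·g = (8/3)x^6 + 3x^3 + 2x^2 - 4 = f ✓

g(x) = (8/9)x^6 - (320/9)x^4 - 39x^3 + (1126/9)x^2 + (317/6)x - 4/3


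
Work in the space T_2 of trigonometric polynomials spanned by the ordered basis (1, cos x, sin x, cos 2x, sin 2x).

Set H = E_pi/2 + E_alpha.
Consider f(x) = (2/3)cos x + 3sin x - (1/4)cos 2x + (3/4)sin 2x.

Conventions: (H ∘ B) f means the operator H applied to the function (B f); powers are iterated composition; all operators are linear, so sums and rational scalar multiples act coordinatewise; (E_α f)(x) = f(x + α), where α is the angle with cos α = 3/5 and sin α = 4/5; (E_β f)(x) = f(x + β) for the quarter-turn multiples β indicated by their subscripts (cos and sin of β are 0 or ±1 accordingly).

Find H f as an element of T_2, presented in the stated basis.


g(x) = (29/5)cos x + (3/5)sin x + (26/25)cos 2x - (18/25)sin 2x

E_pi/2 f = 3cos x - (2/3)sin x + (1/4)cos 2x - (3/4)sin 2x
E_alpha f = (14/5)cos x + (19/15)sin x + (79/100)cos 2x + (3/100)sin 2x
(E_pi/2 + E_alpha) f = (29/5)cos x + (3/5)sin x + (26/25)cos 2x - (18/25)sin 2x


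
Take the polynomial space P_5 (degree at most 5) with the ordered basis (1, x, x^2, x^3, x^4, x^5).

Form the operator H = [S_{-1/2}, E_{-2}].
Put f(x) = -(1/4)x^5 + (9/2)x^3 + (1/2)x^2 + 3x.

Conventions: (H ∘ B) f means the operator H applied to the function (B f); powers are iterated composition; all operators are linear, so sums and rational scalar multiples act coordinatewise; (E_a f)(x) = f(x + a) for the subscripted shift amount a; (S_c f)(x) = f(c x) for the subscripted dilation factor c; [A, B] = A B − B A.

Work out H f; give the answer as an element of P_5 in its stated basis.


the image equals g(x) = (15/64)x^4 + (15/16)x^3 - (9/2)x^2 - (75/8)x - 159/4

E_{-2} f = -(1/4)x^5 + (5/2)x^4 - (11/2)x^3 - (13/2)x^2 + 35x - 32
S_{-1/2} E_{-2} f = (1/128)x^5 + (5/32)x^4 + (11/16)x^3 - (13/8)x^2 - (35/2)x - 32
S_{-1/2} f = (1/128)x^5 - (9/16)x^3 + (1/8)x^2 - (3/2)x
E_{-2} S_{-1/2} f = (1/128)x^5 - (5/64)x^4 - (1/4)x^3 + (23/8)x^2 - (65/8)x + 31/4
[S_{-1/2}, E_{-2}] f = (15/64)x^4 + (15/16)x^3 - (9/2)x^2 - (75/8)x - 159/4


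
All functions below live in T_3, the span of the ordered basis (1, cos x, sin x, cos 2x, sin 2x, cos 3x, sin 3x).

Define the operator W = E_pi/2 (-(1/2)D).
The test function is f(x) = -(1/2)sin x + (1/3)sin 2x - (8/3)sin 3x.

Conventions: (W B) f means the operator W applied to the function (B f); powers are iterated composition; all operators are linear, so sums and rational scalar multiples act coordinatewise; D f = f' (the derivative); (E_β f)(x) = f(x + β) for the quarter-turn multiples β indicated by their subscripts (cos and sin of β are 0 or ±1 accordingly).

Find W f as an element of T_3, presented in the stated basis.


the image equals g(x) = -(1/4)sin x + (1/3)cos 2x + 4sin 3x

D f = -(1/2)cos x + (2/3)cos 2x - 8cos 3x
(-(1/2)D) f = (1/4)cos x - (1/3)cos 2x + 4cos 3x
E_pi/2 (-(1/2)D) f = -(1/4)sin x + (1/3)cos 2x + 4sin 3x


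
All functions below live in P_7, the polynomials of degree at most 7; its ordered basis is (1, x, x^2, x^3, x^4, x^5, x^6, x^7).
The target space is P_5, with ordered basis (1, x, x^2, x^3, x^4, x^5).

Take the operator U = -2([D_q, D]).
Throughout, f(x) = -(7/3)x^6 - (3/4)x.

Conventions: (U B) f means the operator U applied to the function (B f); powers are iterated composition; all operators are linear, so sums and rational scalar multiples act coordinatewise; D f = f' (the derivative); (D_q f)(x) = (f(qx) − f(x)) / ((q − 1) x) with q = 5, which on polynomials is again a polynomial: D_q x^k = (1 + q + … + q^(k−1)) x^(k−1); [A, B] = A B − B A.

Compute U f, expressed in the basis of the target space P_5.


D f = -14x^5 - 3/4
D_q D f = -10934x^4
D_q f = -9114x^5 - 3/4
D D_q f = -45570x^4
[D_q, D] f = 34636x^4
(-2([D_q, D])) f = -69272x^4

g(x) = -69272x^4


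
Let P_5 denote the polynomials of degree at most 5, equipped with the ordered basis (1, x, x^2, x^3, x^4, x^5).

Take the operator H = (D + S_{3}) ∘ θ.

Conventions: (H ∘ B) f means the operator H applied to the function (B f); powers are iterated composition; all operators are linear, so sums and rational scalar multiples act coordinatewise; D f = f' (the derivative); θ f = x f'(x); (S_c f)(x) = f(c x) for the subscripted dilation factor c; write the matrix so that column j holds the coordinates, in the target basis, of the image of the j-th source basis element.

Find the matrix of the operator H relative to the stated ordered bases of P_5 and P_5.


image of 1: 0
image of x: 3x + 1
image of x^2: 18x^2 + 4x
image of x^3: 81x^3 + 9x^2
image of x^4: 324x^4 + 16x^3
image of x^5: 1215x^5 + 25x^4
each image's coordinates form column j of the matrix

the matrix is [[0, 1, 0, 0, 0, 0]; [0, 3, 4, 0, 0, 0]; [0, 0, 18, 9, 0, 0]; [0, 0, 0, 81, 16, 0]; [0, 0, 0, 0, 324, 25]; [0, 0, 0, 0, 0, 1215]] (rows listed top to bottom)


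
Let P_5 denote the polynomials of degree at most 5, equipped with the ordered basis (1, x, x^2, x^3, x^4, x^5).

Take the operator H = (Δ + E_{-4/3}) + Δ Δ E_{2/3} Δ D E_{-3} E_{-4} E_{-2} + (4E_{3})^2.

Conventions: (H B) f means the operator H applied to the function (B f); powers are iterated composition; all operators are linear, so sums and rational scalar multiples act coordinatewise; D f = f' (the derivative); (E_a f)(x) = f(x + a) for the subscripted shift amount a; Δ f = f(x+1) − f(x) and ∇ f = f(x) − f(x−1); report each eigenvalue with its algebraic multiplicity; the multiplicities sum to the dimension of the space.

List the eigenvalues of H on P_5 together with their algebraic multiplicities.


image of 1: 17
image of x: 17x + 287/3
image of x^2: 17x^2 + (574/3)x + 5209/9
image of x^3: 17x^3 + 287x^2 + (5209/3)x + 93275/27
image of x^4: 17x^4 + (1148/3)x^3 + (10418/3)x^2 + (373100/27)x + 1681897/81
image of x^5: 17x^5 + (1435/3)x^4 + (52090/9)x^3 + (932750/27)x^2 + (8409485/81)x + 30033047/243
the matrix is upper triangular; its diagonal is (17, 17, 17, 17, 17, 17)
for a triangular matrix the eigenvalues are the diagonal entries, with algebraic multiplicity their repetition count

λ = 17 (multiplicity 6)


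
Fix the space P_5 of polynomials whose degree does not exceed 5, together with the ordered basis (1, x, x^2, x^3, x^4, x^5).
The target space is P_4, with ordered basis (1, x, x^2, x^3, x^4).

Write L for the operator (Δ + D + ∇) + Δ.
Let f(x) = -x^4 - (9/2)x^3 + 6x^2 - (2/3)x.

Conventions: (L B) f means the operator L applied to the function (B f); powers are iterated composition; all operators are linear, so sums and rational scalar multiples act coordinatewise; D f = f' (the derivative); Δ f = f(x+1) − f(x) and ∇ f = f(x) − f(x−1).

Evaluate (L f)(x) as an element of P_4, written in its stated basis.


Δ f = -4x^3 - (39/2)x^2 - (11/2)x - 1/6
D f = -4x^3 - (27/2)x^2 + 12x - 2/3
∇ f = -4x^3 - (15/2)x^2 + (43/2)x - 61/6
(Δ + D + ∇) f = -12x^3 - (81/2)x^2 + 28x - 11
Δ f = -4x^3 - (39/2)x^2 - (11/2)x - 1/6
((Δ + D + ∇) + Δ) f = -16x^3 - 60x^2 + (45/2)x - 67/6

g(x) = -16x^3 - 60x^2 + (45/2)x - 67/6


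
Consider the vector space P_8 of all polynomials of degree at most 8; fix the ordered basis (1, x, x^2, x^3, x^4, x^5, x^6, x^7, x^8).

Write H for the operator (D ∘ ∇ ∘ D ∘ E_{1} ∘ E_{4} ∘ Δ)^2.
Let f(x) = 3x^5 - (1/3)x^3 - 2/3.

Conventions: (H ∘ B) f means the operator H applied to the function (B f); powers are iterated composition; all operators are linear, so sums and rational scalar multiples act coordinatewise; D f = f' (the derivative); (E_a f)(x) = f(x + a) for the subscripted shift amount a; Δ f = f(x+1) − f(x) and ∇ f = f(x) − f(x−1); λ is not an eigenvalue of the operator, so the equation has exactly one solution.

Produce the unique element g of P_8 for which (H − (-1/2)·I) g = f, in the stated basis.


the result is g(x) = 6x^5 - (2/3)x^3 - 4/3

write g with unknown coordinates in the stated basis and equate coefficients in (H − (-1/2)·I) g = f
solving from the highest basis element down gives g = 6x^5 - (2/3)x^3 - 4/3
check: H g = 0
so H g − (-1/2)·g = 3x^5 - (1/3)x^3 - 2/3 = f ✓


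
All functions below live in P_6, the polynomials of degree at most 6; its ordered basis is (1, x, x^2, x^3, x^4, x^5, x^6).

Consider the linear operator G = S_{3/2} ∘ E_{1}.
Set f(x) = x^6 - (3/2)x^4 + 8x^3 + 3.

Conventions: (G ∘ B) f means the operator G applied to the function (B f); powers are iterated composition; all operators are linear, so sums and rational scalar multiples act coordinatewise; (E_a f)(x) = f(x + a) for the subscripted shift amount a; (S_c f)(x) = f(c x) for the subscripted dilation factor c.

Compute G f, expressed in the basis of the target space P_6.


E_{1} f = x^6 + 6x^5 + (27/2)x^4 + 22x^3 + 30x^2 + 24x + 21/2
S_{3/2} E_{1} f = (729/64)x^6 + (729/16)x^5 + (2187/32)x^4 + (297/4)x^3 + (135/2)x^2 + 36x + 21/2

the result is g(x) = (729/64)x^6 + (729/16)x^5 + (2187/32)x^4 + (297/4)x^3 + (135/2)x^2 + 36x + 21/2


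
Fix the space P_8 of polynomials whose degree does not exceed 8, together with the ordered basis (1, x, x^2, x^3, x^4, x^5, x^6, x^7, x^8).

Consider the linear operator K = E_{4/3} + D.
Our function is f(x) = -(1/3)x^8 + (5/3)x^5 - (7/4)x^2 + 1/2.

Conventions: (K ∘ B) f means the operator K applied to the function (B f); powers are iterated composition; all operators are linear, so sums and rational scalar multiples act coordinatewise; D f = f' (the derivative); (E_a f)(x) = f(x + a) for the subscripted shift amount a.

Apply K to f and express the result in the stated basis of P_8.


the image equals g(x) = -(1/3)x^8 - (56/9)x^7 - (448/27)x^6 - (3449/81)x^5 - (13195/243)x^4 - (35744/729)x^3 - (128461/8748)x^2 - (23707/13122)x + 42619/39366

E_{4/3} f = -(1/3)x^8 - (32/9)x^7 - (448/27)x^6 - (3449/81)x^5 - (15220/243)x^4 - (35744/729)x^3 - (128461/8748)x^2 + (11110/6561)x + 42619/39366
D f = -(8/3)x^7 + (25/3)x^4 - (7/2)x
(E_{4/3} + D) f = -(1/3)x^8 - (56/9)x^7 - (448/27)x^6 - (3449/81)x^5 - (13195/243)x^4 - (35744/729)x^3 - (128461/8748)x^2 - (23707/13122)x + 42619/39366


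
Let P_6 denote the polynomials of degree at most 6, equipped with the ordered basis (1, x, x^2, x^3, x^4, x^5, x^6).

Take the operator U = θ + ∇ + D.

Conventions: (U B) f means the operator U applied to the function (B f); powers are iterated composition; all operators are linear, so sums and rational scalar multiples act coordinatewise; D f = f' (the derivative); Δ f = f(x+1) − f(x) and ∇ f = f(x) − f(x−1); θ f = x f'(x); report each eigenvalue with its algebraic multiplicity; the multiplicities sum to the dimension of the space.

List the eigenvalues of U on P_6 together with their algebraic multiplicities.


image of 1: 0
image of x: x + 2
image of x^2: 2x^2 + 4x - 1
image of x^3: 3x^3 + 6x^2 - 3x + 1
image of x^4: 4x^4 + 8x^3 - 6x^2 + 4x - 1
image of x^5: 5x^5 + 10x^4 - 10x^3 + 10x^2 - 5x + 1
image of x^6: 6x^6 + 12x^5 - 15x^4 + 20x^3 - 15x^2 + 6x - 1
the matrix is upper triangular; its diagonal is (0, 1, 2, 3, 4, 5, 6)
for a triangular matrix the eigenvalues are the diagonal entries, with algebraic multiplicity their repetition count

λ = 0 (multiplicity 1), λ = 1 (multiplicity 1), λ = 2 (multiplicity 1), λ = 3 (multiplicity 1), λ = 4 (multiplicity 1), λ = 5 (multiplicity 1), λ = 6 (multiplicity 1)


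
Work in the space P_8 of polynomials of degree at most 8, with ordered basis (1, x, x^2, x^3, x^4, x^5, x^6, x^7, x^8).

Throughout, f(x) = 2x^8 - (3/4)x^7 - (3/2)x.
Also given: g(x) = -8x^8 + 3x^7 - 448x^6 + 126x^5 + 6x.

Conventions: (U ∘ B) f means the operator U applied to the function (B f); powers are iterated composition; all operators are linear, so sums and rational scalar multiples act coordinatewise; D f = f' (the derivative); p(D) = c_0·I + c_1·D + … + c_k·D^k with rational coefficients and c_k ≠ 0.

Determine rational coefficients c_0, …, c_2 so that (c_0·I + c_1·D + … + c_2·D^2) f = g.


D^0 f = 2x^8 - (3/4)x^7 - (3/2)x
D^1 f = 16x^7 - (21/4)x^6 - 3/2
D^2 f = 112x^6 - (63/2)x^5
matching coefficients of g against c_0 f + c_1 Df + … from the top degree down determines the c_i
solution: c_0 = -4, c_1 = 0, c_2 = -4

p(D) = -4·I − 4·D^2, i.e. c_0 = -4, c_1 = 0, c_2 = -4


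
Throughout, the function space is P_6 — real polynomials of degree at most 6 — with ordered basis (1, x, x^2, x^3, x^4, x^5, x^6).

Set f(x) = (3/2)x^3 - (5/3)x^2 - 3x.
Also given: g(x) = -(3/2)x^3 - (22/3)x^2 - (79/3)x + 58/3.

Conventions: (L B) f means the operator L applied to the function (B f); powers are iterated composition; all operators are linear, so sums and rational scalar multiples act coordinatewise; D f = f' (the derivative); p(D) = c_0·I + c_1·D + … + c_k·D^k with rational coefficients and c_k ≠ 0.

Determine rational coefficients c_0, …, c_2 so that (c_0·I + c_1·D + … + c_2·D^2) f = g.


c_0 = -1, c_1 = -2, c_2 = -4

D^0 f = (3/2)x^3 - (5/3)x^2 - 3x
D^1 f = (9/2)x^2 - (10/3)x - 3
D^2 f = 9x - 10/3
matching coefficients of g against c_0 f + c_1 Df + … from the top degree down determines the c_i
solution: c_0 = -1, c_1 = -2, c_2 = -4


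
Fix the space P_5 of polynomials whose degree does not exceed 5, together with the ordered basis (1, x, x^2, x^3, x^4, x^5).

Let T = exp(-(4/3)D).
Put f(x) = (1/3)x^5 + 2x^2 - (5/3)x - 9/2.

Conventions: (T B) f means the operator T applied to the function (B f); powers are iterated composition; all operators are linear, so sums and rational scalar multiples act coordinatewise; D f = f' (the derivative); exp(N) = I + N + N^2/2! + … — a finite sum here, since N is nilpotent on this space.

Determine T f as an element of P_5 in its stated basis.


order-1 term: -(20/9)x^4 - (16/3)x + 20/9
order-2 term: (160/27)x^3 + 32/9
order-3 term: -(640/81)x^2
order-4 term: (1280/243)x
order-5 term: -1024/729
the series for exp(-(4/3)D) f terminates at order 5
exp(-(4/3)D) f = (1/3)x^5 - (20/9)x^4 + (160/27)x^3 - (478/81)x^2 - (421/243)x - 185/1458

the image equals g(x) = (1/3)x^5 - (20/9)x^4 + (160/27)x^3 - (478/81)x^2 - (421/243)x - 185/1458


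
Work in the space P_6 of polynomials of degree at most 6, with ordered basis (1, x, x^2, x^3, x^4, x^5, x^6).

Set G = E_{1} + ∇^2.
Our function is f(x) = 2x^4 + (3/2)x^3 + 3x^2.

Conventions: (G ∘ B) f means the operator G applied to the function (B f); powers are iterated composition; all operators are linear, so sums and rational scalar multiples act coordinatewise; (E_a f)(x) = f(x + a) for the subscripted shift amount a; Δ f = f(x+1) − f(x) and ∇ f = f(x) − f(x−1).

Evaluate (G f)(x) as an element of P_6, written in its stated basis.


g(x) = 2x^4 + (19/2)x^3 + (87/2)x^2 - (41/2)x + 63/2

E_{1} f = 2x^4 + (19/2)x^3 + (39/2)x^2 + (37/2)x + 13/2
∇ f = 8x^3 - (15/2)x^2 + (19/2)x - 7/2
∇ ∇ f = 24x^2 - 39x + 25
(E_{1} + ∇^2) f = 2x^4 + (19/2)x^3 + (87/2)x^2 - (41/2)x + 63/2


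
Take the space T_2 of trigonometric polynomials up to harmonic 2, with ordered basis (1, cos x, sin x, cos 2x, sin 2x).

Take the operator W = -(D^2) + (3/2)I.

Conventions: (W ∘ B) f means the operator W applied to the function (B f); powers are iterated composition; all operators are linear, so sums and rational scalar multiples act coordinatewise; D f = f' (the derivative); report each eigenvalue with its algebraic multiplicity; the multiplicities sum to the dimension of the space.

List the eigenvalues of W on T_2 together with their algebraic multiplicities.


λ = 3/2 (multiplicity 1), λ = 5/2 (multiplicity 2), λ = 11/2 (multiplicity 2)

image of 1: 3/2
image of cos x: (5/2)cos x
image of sin x: (5/2)sin x
image of cos 2x: (11/2)cos 2x
image of sin 2x: (11/2)sin 2x
the matrix is diagonal; its diagonal is (3/2, 5/2, 5/2, 11/2, 11/2)
for a triangular matrix the eigenvalues are the diagonal entries, with algebraic multiplicity their repetition count


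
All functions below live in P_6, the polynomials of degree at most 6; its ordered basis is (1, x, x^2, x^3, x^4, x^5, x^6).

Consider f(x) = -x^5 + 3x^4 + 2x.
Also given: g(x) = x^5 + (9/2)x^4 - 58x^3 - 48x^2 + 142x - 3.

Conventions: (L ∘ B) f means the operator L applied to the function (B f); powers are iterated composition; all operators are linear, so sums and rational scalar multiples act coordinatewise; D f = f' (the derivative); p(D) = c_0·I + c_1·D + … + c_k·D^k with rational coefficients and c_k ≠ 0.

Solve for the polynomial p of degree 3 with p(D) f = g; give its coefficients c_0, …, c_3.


D^0 f = -x^5 + 3x^4 + 2x
D^1 f = -5x^4 + 12x^3 + 2
D^2 f = -20x^3 + 36x^2
D^3 f = -60x^2 + 72x
matching coefficients of g against c_0 f + c_1 Df + … from the top degree down determines the c_i
solution: c_0 = -1, c_1 = -3/2, c_2 = 2, c_3 = 2

p(D) = -I − (3/2)·D + 2·D^2 + 2·D^3, i.e. c_0 = -1, c_1 = -3/2, c_2 = 2, c_3 = 2


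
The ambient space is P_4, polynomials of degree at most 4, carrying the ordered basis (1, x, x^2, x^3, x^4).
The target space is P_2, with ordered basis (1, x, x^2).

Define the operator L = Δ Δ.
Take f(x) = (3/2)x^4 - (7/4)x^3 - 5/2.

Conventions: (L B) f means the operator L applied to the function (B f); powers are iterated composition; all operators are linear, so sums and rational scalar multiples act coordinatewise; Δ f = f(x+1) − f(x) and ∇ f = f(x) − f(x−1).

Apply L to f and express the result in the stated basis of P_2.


the image equals g(x) = 18x^2 + (51/2)x + 21/2

Δ f = 6x^3 + (15/4)x^2 + (3/4)x - 1/4
Δ Δ f = 18x^2 + (51/2)x + 21/2


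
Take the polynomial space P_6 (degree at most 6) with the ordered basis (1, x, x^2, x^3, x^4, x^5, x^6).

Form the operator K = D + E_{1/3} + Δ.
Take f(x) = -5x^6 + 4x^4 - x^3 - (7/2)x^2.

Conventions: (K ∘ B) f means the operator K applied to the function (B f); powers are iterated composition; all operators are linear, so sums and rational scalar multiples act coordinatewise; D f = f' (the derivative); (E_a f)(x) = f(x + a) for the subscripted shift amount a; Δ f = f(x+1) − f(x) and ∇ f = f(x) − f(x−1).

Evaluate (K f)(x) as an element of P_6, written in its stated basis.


D f = -30x^5 + 16x^3 - 3x^2 - 7x
E_{1/3} f = -5x^6 - 10x^5 - (13/3)x^4 + (17/27)x^3 - (149/54)x^2 - (178/81)x - 559/1458
Δ f = -30x^5 - 75x^4 - 84x^3 - 54x^2 - 24x - 11/2
(D + E_{1/3} + Δ) f = -5x^6 - 70x^5 - (238/3)x^4 - (1819/27)x^3 - (3227/54)x^2 - (2689/81)x - 4289/729

g(x) = -5x^6 - 70x^5 - (238/3)x^4 - (1819/27)x^3 - (3227/54)x^2 - (2689/81)x - 4289/729


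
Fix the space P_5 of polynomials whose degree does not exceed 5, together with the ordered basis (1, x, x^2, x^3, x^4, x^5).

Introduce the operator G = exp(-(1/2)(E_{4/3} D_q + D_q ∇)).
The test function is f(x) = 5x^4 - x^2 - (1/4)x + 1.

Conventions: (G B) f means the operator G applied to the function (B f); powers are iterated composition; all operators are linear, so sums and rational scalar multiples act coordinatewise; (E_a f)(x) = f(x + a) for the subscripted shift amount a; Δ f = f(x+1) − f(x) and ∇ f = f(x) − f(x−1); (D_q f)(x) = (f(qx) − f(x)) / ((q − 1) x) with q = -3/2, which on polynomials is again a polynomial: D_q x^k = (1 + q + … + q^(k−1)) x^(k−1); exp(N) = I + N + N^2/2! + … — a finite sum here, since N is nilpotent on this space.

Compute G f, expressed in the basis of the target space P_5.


the image equals g(x) = 5x^4 + (65/16)x^3 - (1031/256)x^2 + (31169/3072)x - 172193/221184

order-1 term: (65/16)x^3 - (5/4)x^2 + (167/12)x + 91/216
order-2 term: -(455/256)x^2 - (1295/384)x - 1829/576
order-3 term: -(455/3072)x + 245/256
order-4 term: 455/24576
the series for exp(-(1/2)(E_{4/3} D_q + D_q ∇)) f terminates at order 4
exp(-(1/2)(E_{4/3} D_q + D_q ∇)) f = 5x^4 + (65/16)x^3 - (1031/256)x^2 + (31169/3072)x - 172193/221184


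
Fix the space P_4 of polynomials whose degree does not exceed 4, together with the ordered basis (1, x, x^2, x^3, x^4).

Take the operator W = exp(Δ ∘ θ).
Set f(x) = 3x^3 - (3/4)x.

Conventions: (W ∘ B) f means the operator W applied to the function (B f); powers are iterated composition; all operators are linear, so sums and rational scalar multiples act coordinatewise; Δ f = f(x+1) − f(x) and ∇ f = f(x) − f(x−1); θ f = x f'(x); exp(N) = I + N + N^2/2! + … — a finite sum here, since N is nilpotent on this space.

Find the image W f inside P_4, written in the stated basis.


the image equals g(x) = 3x^3 + 27x^2 + (321/4)x + 267/4

order-1 term: 27x^2 + 27x + 33/4
order-2 term: 54x + 81/2
order-3 term: 18
the series for exp(Δ ∘ θ) f terminates at order 3
exp(Δ ∘ θ) f = 3x^3 + 27x^2 + (321/4)x + 267/4


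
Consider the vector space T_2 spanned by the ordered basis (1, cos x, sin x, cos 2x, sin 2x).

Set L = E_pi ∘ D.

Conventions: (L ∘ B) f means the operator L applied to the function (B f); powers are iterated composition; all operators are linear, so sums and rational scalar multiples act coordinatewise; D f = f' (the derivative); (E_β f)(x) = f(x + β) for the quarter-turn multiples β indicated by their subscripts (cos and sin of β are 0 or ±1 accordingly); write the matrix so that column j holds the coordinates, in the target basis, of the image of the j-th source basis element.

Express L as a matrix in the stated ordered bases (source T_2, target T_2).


the matrix is [[0, 0, 0, 0, 0]; [0, 0, -1, 0, 0]; [0, 1, 0, 0, 0]; [0, 0, 0, 0, 2]; [0, 0, 0, -2, 0]] (rows listed top to bottom)

image of 1: 0
image of cos x: sin x
image of sin x: -cos x
image of cos 2x: -2sin 2x
image of sin 2x: 2cos 2x
each image's coordinates form column j of the matrix


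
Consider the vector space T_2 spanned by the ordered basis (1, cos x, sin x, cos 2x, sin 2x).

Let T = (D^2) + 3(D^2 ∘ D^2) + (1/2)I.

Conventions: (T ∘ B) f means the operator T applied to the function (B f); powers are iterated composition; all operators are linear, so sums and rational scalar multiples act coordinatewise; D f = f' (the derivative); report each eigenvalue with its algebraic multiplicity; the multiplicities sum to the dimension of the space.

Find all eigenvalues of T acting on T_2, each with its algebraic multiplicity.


λ = 1/2 (multiplicity 1), λ = 5/2 (multiplicity 2), λ = 89/2 (multiplicity 2)

image of 1: 1/2
image of cos x: (5/2)cos x
image of sin x: (5/2)sin x
image of cos 2x: (89/2)cos 2x
image of sin 2x: (89/2)sin 2x
the matrix is diagonal; its diagonal is (1/2, 5/2, 5/2, 89/2, 89/2)
for a triangular matrix the eigenvalues are the diagonal entries, with algebraic multiplicity their repetition count


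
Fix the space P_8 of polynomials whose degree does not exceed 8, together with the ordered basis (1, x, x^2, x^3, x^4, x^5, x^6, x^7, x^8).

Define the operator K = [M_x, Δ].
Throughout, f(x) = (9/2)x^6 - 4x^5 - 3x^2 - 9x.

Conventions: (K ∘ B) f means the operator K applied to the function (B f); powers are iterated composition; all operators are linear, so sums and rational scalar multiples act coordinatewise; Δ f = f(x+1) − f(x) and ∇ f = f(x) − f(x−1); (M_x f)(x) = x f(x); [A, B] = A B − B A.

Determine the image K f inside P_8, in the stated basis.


Δ f = 27x^5 + (95/2)x^4 + 50x^3 + (55/2)x^2 + x - 23/2
M_x Δ f = 27x^6 + (95/2)x^5 + 50x^4 + (55/2)x^3 + x^2 - (23/2)x
M_x f = (9/2)x^7 - 4x^6 - 3x^3 - 9x^2
Δ M_x f = (63/2)x^6 + (141/2)x^5 + (195/2)x^4 + (155/2)x^3 + (51/2)x^2 - (39/2)x - 23/2
[M_x, Δ] f = -(9/2)x^6 - 23x^5 - (95/2)x^4 - 50x^3 - (49/2)x^2 + 8x + 23/2

the image equals g(x) = -(9/2)x^6 - 23x^5 - (95/2)x^4 - 50x^3 - (49/2)x^2 + 8x + 23/2


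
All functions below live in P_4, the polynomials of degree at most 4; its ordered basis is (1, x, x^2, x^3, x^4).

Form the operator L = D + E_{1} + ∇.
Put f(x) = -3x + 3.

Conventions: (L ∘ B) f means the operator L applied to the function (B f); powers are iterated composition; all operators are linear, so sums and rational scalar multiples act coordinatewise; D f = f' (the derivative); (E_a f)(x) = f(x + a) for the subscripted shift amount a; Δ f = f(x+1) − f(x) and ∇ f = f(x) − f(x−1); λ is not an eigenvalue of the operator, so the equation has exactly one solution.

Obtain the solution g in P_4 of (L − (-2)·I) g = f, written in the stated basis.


write g with unknown coordinates in the stated basis and equate coefficients in (L − (-2)·I) g = f
solving from the highest basis element down gives g = -x + 2
check: L g = -x - 1
so L g − (-2)·g = -3x + 3 = f ✓

the image equals g(x) = -x + 2


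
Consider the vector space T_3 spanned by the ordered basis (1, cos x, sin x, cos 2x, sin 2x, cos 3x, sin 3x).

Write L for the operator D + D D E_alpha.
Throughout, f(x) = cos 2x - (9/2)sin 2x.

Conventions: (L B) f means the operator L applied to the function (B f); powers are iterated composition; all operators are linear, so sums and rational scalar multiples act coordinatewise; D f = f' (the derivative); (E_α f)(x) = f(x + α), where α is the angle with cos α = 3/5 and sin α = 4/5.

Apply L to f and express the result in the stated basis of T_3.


the result is g(x) = (47/5)cos 2x - (16/5)sin 2x

D f = -9cos 2x - 2sin 2x
E_alpha f = -(23/5)cos 2x + (3/10)sin 2x
D E_alpha f = (3/5)cos 2x + (46/5)sin 2x
D D E_alpha f = (92/5)cos 2x - (6/5)sin 2x
(D + D D E_alpha) f = (47/5)cos 2x - (16/5)sin 2x


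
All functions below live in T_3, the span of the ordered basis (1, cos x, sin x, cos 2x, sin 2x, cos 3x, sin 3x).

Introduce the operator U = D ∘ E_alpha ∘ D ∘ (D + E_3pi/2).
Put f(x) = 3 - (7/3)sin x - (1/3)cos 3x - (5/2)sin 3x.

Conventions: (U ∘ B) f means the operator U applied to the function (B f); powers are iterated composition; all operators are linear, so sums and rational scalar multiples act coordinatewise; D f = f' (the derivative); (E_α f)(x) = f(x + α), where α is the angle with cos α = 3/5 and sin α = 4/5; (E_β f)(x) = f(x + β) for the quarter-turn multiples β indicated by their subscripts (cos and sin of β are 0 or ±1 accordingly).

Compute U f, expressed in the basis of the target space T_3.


the image equals g(x) = -(11058/125)cos 3x - (2556/125)sin 3x

D f = -(7/3)cos x - (15/2)cos 3x + sin 3x
E_3pi/2 f = 3 + (7/3)cos x - (5/2)cos 3x + (1/3)sin 3x
(D + E_3pi/2) f = 3 - 10cos 3x + (4/3)sin 3x
D (D + E_3pi/2) f = 4cos 3x + 30sin 3x
E_alpha (D ∘ (D + E_3pi/2)) f = (852/125)cos 3x - (3686/125)sin 3x
D E_alpha (D ∘ (D + E_3pi/2)) f = -(11058/125)cos 3x - (2556/125)sin 3x
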